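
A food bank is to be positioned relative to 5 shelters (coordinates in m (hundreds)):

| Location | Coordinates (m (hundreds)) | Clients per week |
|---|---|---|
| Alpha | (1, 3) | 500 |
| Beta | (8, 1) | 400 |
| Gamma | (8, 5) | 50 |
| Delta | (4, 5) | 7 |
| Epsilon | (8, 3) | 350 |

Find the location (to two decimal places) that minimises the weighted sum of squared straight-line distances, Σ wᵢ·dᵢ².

The minimiser of Σwᵢ‖p−pᵢ‖² is the weighted centroid p* = (Σwᵢpᵢ)/(Σwᵢ).
Σwᵢ = 1307.
Σwᵢxᵢ = 500·1 + 400·8 + 50·8 + 7·4 + 350·8 = 6928.
Σwᵢyᵢ = 500·3 + 400·1 + 50·5 + 7·5 + 350·3 = 3235.
x* = 6928/1307 = 5.30, y* = 3235/1307 = 2.48.

(5.30, 2.48)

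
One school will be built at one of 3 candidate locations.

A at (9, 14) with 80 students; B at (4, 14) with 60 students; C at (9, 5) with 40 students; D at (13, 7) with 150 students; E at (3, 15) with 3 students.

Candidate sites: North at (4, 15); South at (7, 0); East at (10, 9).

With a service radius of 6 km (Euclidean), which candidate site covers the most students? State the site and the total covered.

Coverage radius r = 6 km; a point is covered iff (Δx)²+(Δy)² ≤ 6² = 36.
  North (4, 15): covers {A, B, E} → 143
  South (7, 0): covers {C} → 40
  East (10, 9): covers {A, C, D} → 270
Maximum coverage at East: 270 students.

East, covering 270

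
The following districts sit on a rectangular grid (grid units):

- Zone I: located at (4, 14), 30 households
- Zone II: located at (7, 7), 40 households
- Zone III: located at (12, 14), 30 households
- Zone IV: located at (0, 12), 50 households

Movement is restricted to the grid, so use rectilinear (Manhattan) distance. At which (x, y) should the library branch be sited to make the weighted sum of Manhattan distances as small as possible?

(4, 12)

Manhattan distance separates: Σwᵢ(|x−xᵢ|+|y−yᵢ|) = Σwᵢ|x−xᵢ| + Σwᵢ|y−yᵢ|, so x and y are optimised independently as 1-D weighted medians.
Total weight W = 150; half = 75.
x-coordinate, sorted with cumulative weight:
  x=0 (Zone IV, w=50) cum 50
  x=4 (Zone I, w=30) cum 80  ← median
  x=7 (Zone II, w=40) cum 120
  x=12 (Zone III, w=30) cum 150
⇒ x* = 4
y-coordinate, sorted with cumulative weight:
  y=7 (Zone II, w=40) cum 40
  y=12 (Zone IV, w=50) cum 90  ← median
  y=14 (Zone I, w=30) cum 120
  y=14 (Zone III, w=30) cum 150
⇒ y* = 12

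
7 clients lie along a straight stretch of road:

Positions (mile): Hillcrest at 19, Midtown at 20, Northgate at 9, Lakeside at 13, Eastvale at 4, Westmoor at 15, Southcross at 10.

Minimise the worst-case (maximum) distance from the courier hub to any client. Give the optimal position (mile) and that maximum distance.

The 1-center on a line is the midpoint of the two extreme points: leftmost at 4, rightmost at 20.
Optimal location = (4 + 20)/2 = 12; maximum distance = (20 − 4)/2 = 8.

location 12, max distance 8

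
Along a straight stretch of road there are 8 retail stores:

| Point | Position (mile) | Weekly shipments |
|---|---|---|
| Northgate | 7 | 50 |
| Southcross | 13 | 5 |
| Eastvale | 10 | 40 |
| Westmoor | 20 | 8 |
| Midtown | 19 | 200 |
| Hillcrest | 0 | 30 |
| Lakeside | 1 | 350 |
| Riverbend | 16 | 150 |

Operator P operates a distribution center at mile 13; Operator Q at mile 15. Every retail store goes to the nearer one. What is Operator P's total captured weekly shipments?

475

The indifferent point is the midpoint (13+15)/2 = 14; retail stores left of it (closer to Operator P at 13) go to Operator P, those right go to Operator Q.
  Hillcrest at 0 (w=30) → Operator P
  Lakeside at 1 (w=350) → Operator P
  Northgate at 7 (w=50) → Operator P
  Eastvale at 10 (w=40) → Operator P
  Southcross at 13 (w=5) → Operator P
  Riverbend at 16 (w=150) → Operator Q
  Midtown at 19 (w=200) → Operator Q
  Westmoor at 20 (w=8) → Operator Q
Operator P captures 475; Operator Q captures 358.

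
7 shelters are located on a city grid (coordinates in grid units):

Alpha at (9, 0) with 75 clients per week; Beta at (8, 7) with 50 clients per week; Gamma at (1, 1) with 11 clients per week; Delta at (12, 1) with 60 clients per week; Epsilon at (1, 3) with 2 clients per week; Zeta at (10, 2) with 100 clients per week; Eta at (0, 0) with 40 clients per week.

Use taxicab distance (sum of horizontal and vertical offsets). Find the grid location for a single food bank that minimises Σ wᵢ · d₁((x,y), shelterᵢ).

(9, 1)

Manhattan distance separates: Σwᵢ(|x−xᵢ|+|y−yᵢ|) = Σwᵢ|x−xᵢ| + Σwᵢ|y−yᵢ|, so x and y are optimised independently as 1-D weighted medians.
Total weight W = 338; half = 169.
x-coordinate, sorted with cumulative weight:
  x=0 (Eta, w=40) cum 40
  x=1 (Gamma, w=11) cum 51
  x=1 (Epsilon, w=2) cum 53
  x=8 (Beta, w=50) cum 103
  x=9 (Alpha, w=75) cum 178  ← median
  x=10 (Zeta, w=100) cum 278
  x=12 (Delta, w=60) cum 338
⇒ x* = 9
y-coordinate, sorted with cumulative weight:
  y=0 (Alpha, w=75) cum 75
  y=0 (Eta, w=40) cum 115
  y=1 (Gamma, w=11) cum 126
  y=1 (Delta, w=60) cum 186  ← median
  y=2 (Zeta, w=100) cum 286
  y=3 (Epsilon, w=2) cum 288
  y=7 (Beta, w=50) cum 338
⇒ y* = 1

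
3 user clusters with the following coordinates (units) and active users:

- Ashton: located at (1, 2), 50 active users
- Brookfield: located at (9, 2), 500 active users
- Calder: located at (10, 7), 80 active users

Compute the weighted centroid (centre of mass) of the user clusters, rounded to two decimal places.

The minimiser of Σwᵢ‖p−pᵢ‖² is the weighted centroid p* = (Σwᵢpᵢ)/(Σwᵢ).
Σwᵢ = 630.
Σwᵢxᵢ = 50·1 + 500·9 + 80·10 = 5350.
Σwᵢyᵢ = 50·2 + 500·2 + 80·7 = 1660.
x* = 5350/630 = 8.49, y* = 1660/630 = 2.63.

(8.49, 2.63)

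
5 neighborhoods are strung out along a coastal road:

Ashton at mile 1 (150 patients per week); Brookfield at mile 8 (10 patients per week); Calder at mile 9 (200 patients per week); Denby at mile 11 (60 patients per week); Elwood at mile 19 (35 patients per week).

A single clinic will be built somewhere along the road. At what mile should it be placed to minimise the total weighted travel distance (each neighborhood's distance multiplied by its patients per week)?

For a sum of weighted absolute distances on a line, the optimum is the weighted median (not the mean). Total weight W = 455; half-weight = 227.5.
Sort by position and accumulate weight:
  mile 1 (Ashton, w=150) → cum 150
  mile 8 (Brookfield, w=10) → cum 160
  mile 9 (Calder, w=200) → cum 360  ≥ 227.5 → median here
  mile 11 (Denby, w=60) → cum 420
  mile 19 (Elwood, w=35) → cum 455
Optimal location: mile 9.

x = 9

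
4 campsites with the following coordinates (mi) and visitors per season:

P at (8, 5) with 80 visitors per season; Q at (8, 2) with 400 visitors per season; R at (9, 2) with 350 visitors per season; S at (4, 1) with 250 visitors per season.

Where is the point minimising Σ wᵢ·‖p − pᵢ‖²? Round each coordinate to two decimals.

The minimiser of Σwᵢ‖p−pᵢ‖² is the weighted centroid p* = (Σwᵢpᵢ)/(Σwᵢ).
Σwᵢ = 1080.
Σwᵢxᵢ = 80·8 + 400·8 + 350·9 + 250·4 = 7990.
Σwᵢyᵢ = 80·5 + 400·2 + 350·2 + 250·1 = 2150.
x* = 7990/1080 = 7.40, y* = 2150/1080 = 1.99.

(7.40, 1.99)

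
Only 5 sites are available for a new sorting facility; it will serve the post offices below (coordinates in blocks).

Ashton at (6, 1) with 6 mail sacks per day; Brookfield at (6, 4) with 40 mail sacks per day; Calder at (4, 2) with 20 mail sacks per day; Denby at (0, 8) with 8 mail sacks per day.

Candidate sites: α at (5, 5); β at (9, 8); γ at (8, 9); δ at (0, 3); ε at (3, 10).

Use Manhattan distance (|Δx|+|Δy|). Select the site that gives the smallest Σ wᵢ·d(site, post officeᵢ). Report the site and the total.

Total weighted distance at each candidate:
  α (5, 5): total = 254
  β (9, 8): total = 632
  γ (8, 9): total = 632
  δ (0, 3): total = 468
  ε (3, 10): total = 652
Minimum is at α with total 254 blocks.

α, total 254 blocks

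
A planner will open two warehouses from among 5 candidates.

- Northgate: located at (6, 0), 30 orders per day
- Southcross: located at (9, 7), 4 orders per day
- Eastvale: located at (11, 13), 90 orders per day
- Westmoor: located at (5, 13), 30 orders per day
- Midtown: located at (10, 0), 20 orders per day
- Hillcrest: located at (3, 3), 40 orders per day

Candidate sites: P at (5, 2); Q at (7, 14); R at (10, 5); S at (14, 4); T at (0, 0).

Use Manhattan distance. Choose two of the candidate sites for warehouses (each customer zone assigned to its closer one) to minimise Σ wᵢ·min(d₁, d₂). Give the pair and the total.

{P, Q}, total 926

Evaluate every pair (each demand assigned to the nearer of the two):
  {P, Q}: total = 926
  {Q, T}: total = 1196
  {Q, R}: total = 1282
  {P, R}: total = 1462
  {Q, S}: total = 1572
  {R, T}: total = 1732
  {P, S}: total = 1792
  {R, S}: total = 1942
  {S, T}: total = 2232
  {P, T}: total = 2246
Best pair: {P, Q} with total 926.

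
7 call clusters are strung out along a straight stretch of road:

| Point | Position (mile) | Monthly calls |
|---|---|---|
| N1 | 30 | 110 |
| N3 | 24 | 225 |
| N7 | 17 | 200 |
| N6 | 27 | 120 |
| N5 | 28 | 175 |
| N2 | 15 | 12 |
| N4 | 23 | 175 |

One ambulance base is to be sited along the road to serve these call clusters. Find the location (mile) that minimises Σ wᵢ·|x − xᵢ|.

For a sum of weighted absolute distances on a line, the optimum is the weighted median (not the mean). Total weight W = 1017; half-weight = 508.5.
Sort by position and accumulate weight:
  mile 15 (N2, w=12) → cum 12
  mile 17 (N7, w=200) → cum 212
  mile 23 (N4, w=175) → cum 387
  mile 24 (N3, w=225) → cum 612  ≥ 508.5 → median here
  mile 27 (N6, w=120) → cum 732
  mile 28 (N5, w=175) → cum 907
  mile 30 (N1, w=110) → cum 1017
Optimal location: mile 24.

x = 24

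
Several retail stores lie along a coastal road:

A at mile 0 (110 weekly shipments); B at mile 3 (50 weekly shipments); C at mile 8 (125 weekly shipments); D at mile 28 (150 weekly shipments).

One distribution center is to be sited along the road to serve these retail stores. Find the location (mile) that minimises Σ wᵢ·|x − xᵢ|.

For a sum of weighted absolute distances on a line, the optimum is the weighted median (not the mean). Total weight W = 435; half-weight = 217.5.
Sort by position and accumulate weight:
  mile 0 (A, w=110) → cum 110
  mile 3 (B, w=50) → cum 160
  mile 8 (C, w=125) → cum 285  ≥ 217.5 → median here
  mile 28 (D, w=150) → cum 435
Optimal location: mile 8.

x = 8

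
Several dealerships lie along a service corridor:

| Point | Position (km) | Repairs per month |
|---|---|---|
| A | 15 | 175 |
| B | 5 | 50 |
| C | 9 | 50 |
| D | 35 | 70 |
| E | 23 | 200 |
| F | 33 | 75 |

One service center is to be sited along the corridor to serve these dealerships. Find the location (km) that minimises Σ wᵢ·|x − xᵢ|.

For a sum of weighted absolute distances on a line, the optimum is the weighted median (not the mean). Total weight W = 620; half-weight = 310.
Sort by position and accumulate weight:
  km 5 (B, w=50) → cum 50
  km 9 (C, w=50) → cum 100
  km 15 (A, w=175) → cum 275
  km 23 (E, w=200) → cum 475  ≥ 310 → median here
  km 33 (F, w=75) → cum 550
  km 35 (D, w=70) → cum 620
Optimal location: km 23.

x = 23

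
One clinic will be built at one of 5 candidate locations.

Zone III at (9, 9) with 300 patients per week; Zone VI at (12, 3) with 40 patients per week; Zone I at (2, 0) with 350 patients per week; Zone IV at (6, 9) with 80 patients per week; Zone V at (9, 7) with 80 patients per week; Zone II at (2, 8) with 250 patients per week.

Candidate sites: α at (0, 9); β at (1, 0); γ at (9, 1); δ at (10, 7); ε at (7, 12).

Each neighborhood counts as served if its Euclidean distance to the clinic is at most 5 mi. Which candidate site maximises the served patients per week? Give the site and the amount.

δ, covering 500

Coverage radius r = 5 mi; a point is covered iff (Δx)²+(Δy)² ≤ 5² = 25.
  α (0, 9): covers {Zone II} → 250
  β (1, 0): covers {Zone I} → 350
  γ (9, 1): covers {Zone VI} → 40
  δ (10, 7): covers {Zone III, Zone VI, Zone IV, Zone V} → 500
  ε (7, 12): covers {Zone III, Zone IV} → 380
Maximum coverage at δ: 500 patients per week.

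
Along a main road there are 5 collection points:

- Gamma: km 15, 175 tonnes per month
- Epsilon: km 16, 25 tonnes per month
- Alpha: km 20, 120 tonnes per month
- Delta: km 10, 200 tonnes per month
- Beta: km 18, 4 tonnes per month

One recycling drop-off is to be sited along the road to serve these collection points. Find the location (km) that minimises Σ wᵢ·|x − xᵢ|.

x = 15

For a sum of weighted absolute distances on a line, the optimum is the weighted median (not the mean). Total weight W = 524; half-weight = 262.
Sort by position and accumulate weight:
  km 10 (Delta, w=200) → cum 200
  km 15 (Gamma, w=175) → cum 375  ≥ 262 → median here
  km 16 (Epsilon, w=25) → cum 400
  km 18 (Beta, w=4) → cum 404
  km 20 (Alpha, w=120) → cum 524
Optimal location: km 15.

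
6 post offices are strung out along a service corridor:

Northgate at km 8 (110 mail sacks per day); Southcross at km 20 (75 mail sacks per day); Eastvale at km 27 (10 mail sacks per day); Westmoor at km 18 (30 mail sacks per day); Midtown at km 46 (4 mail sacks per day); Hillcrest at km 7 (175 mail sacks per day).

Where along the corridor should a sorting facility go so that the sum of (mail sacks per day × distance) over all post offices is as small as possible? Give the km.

x = 8

For a sum of weighted absolute distances on a line, the optimum is the weighted median (not the mean). Total weight W = 404; half-weight = 202.
Sort by position and accumulate weight:
  km 7 (Hillcrest, w=175) → cum 175
  km 8 (Northgate, w=110) → cum 285  ≥ 202 → median here
  km 18 (Westmoor, w=30) → cum 315
  km 20 (Southcross, w=75) → cum 390
  km 27 (Eastvale, w=10) → cum 400
  km 46 (Midtown, w=4) → cum 404
Optimal location: km 8.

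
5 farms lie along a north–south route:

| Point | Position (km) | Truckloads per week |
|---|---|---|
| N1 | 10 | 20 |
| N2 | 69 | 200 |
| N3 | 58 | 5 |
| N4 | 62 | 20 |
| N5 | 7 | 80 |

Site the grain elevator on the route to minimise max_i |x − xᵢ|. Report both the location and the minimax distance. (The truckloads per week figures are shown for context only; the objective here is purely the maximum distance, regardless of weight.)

location 38, max distance 31

The 1-center on a line is the midpoint of the two extreme points: leftmost at 7, rightmost at 69.
Optimal location = (7 + 69)/2 = 38; maximum distance = (69 − 7)/2 = 31.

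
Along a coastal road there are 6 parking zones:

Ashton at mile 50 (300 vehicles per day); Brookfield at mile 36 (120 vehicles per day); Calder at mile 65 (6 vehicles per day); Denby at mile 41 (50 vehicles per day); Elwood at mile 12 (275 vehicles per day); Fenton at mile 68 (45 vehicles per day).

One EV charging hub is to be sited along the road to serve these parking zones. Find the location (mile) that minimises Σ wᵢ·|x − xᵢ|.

x = 41

For a sum of weighted absolute distances on a line, the optimum is the weighted median (not the mean). Total weight W = 796; half-weight = 398.
Sort by position and accumulate weight:
  mile 12 (Elwood, w=275) → cum 275
  mile 36 (Brookfield, w=120) → cum 395
  mile 41 (Denby, w=50) → cum 445  ≥ 398 → median here
  mile 50 (Ashton, w=300) → cum 745
  mile 65 (Calder, w=6) → cum 751
  mile 68 (Fenton, w=45) → cum 796
Optimal location: mile 41.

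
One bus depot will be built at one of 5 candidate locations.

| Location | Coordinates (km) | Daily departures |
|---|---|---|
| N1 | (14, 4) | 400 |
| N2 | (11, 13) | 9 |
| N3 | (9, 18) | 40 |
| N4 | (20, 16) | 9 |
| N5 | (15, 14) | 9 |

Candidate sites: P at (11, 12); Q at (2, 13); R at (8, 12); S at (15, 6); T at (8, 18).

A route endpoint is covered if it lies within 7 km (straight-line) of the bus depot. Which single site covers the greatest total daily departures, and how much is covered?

Coverage radius r = 7 km; a point is covered iff (Δx)²+(Δy)² ≤ 7² = 49.
  P (11, 12): covers {N2, N3, N5} → 58
  Q (2, 13): covers {none} → 0
  R (8, 12): covers {N2, N3} → 49
  S (15, 6): covers {N1} → 400
  T (8, 18): covers {N2, N3} → 49
Maximum coverage at S: 400 daily departures.

S, covering 400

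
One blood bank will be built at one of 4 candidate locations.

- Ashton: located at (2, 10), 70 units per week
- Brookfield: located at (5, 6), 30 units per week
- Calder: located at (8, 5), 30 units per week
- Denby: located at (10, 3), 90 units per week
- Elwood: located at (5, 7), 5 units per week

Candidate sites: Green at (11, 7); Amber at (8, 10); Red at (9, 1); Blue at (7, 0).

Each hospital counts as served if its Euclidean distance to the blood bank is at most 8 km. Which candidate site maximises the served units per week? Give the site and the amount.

Amber, covering 225

Coverage radius r = 8 km; a point is covered iff (Δx)²+(Δy)² ≤ 8² = 64.
  Green (11, 7): covers {Brookfield, Calder, Denby, Elwood} → 155
  Amber (8, 10): covers {Ashton, Brookfield, Calder, Denby, Elwood} → 225
  Red (9, 1): covers {Brookfield, Calder, Denby, Elwood} → 155
  Blue (7, 0): covers {Brookfield, Calder, Denby, Elwood} → 155
Maximum coverage at Amber: 225 units per week.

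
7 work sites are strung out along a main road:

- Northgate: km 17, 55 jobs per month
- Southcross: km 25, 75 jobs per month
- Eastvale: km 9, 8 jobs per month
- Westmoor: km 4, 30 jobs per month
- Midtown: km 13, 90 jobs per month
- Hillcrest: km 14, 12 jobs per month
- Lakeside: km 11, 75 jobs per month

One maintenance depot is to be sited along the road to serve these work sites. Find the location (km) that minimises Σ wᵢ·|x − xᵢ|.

For a sum of weighted absolute distances on a line, the optimum is the weighted median (not the mean). Total weight W = 345; half-weight = 172.5.
Sort by position and accumulate weight:
  km 4 (Westmoor, w=30) → cum 30
  km 9 (Eastvale, w=8) → cum 38
  km 11 (Lakeside, w=75) → cum 113
  km 13 (Midtown, w=90) → cum 203  ≥ 172.5 → median here
  km 14 (Hillcrest, w=12) → cum 215
  km 17 (Northgate, w=55) → cum 270
  km 25 (Southcross, w=75) → cum 345
Optimal location: km 13.

x = 13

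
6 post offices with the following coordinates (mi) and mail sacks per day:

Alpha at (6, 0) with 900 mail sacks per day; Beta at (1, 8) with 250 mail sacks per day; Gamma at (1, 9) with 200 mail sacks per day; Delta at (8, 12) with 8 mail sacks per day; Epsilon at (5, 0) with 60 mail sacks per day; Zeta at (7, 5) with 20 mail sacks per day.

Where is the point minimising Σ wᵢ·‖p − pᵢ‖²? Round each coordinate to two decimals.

(4.42, 2.78)

The minimiser of Σwᵢ‖p−pᵢ‖² is the weighted centroid p* = (Σwᵢpᵢ)/(Σwᵢ).
Σwᵢ = 1438.
Σwᵢxᵢ = 900·6 + 250·1 + 200·1 + 8·8 + 60·5 + 20·7 = 6354.
Σwᵢyᵢ = 900·0 + 250·8 + 200·9 + 8·12 + 60·0 + 20·5 = 3996.
x* = 6354/1438 = 4.42, y* = 3996/1438 = 2.78.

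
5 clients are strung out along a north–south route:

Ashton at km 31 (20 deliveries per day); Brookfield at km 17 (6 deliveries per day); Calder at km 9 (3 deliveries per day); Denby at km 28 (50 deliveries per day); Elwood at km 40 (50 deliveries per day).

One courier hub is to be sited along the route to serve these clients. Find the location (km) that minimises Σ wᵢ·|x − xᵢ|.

For a sum of weighted absolute distances on a line, the optimum is the weighted median (not the mean). Total weight W = 129; half-weight = 64.5.
Sort by position and accumulate weight:
  km 9 (Calder, w=3) → cum 3
  km 17 (Brookfield, w=6) → cum 9
  km 28 (Denby, w=50) → cum 59
  km 31 (Ashton, w=20) → cum 79  ≥ 64.5 → median here
  km 40 (Elwood, w=50) → cum 129
Optimal location: km 31.

x = 31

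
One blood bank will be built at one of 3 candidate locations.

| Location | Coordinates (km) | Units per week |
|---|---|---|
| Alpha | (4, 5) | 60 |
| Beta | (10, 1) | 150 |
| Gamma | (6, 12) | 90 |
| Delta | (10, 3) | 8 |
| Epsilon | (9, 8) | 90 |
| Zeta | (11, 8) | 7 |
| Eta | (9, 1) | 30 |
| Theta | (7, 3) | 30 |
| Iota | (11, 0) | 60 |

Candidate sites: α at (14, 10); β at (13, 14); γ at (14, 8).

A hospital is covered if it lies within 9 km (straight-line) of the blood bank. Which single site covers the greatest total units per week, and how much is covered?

γ, covering 465

Coverage radius r = 9 km; a point is covered iff (Δx)²+(Δy)² ≤ 9² = 81.
  α (14, 10): covers {Gamma, Delta, Epsilon, Zeta} → 195
  β (13, 14): covers {Gamma, Epsilon, Zeta} → 187
  γ (14, 8): covers {Beta, Gamma, Delta, Epsilon, Zeta, Eta, Theta, Iota} → 465
Maximum coverage at γ: 465 units per week.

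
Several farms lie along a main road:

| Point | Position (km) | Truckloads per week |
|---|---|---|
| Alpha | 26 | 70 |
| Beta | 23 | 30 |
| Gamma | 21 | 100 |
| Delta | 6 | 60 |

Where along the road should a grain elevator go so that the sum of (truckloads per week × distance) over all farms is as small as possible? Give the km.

x = 21

For a sum of weighted absolute distances on a line, the optimum is the weighted median (not the mean). Total weight W = 260; half-weight = 130.
Sort by position and accumulate weight:
  km 6 (Delta, w=60) → cum 60
  km 21 (Gamma, w=100) → cum 160  ≥ 130 → median here
  km 23 (Beta, w=30) → cum 190
  km 26 (Alpha, w=70) → cum 260
Optimal location: km 21.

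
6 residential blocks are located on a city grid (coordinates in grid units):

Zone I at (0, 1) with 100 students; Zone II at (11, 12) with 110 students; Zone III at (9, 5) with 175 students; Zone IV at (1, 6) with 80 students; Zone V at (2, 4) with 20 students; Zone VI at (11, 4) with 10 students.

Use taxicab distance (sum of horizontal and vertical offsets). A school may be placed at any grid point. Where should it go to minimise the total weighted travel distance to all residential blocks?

Manhattan distance separates: Σwᵢ(|x−xᵢ|+|y−yᵢ|) = Σwᵢ|x−xᵢ| + Σwᵢ|y−yᵢ|, so x and y are optimised independently as 1-D weighted medians.
Total weight W = 495; half = 247.5.
x-coordinate, sorted with cumulative weight:
  x=0 (Zone I, w=100) cum 100
  x=1 (Zone IV, w=80) cum 180
  x=2 (Zone V, w=20) cum 200
  x=9 (Zone III, w=175) cum 375  ← median
  x=11 (Zone II, w=110) cum 485
  x=11 (Zone VI, w=10) cum 495
⇒ x* = 9
y-coordinate, sorted with cumulative weight:
  y=1 (Zone I, w=100) cum 100
  y=4 (Zone V, w=20) cum 120
  y=4 (Zone VI, w=10) cum 130
  y=5 (Zone III, w=175) cum 305  ← median
  y=6 (Zone IV, w=80) cum 385
  y=12 (Zone II, w=110) cum 495
⇒ y* = 5

(9, 5)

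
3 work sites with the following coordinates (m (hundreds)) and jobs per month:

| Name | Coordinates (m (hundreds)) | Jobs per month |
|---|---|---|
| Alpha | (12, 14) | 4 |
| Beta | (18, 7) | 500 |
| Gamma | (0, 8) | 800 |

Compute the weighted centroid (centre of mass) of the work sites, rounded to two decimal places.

(6.94, 7.63)

The minimiser of Σwᵢ‖p−pᵢ‖² is the weighted centroid p* = (Σwᵢpᵢ)/(Σwᵢ).
Σwᵢ = 1304.
Σwᵢxᵢ = 4·12 + 500·18 + 800·0 = 9048.
Σwᵢyᵢ = 4·14 + 500·7 + 800·8 = 9956.
x* = 9048/1304 = 6.94, y* = 9956/1304 = 7.63.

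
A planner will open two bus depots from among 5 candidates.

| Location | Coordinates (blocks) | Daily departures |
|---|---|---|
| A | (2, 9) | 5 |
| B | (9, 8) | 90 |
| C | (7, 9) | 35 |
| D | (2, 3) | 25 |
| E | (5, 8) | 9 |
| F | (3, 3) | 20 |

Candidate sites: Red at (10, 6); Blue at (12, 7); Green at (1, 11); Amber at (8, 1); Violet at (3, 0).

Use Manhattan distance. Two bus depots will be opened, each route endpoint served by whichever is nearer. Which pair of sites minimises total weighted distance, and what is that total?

Evaluate every pair (each demand assigned to the nearer of the two):
  {Red, Violet}: total = 753
  {Blue, Violet}: total = 887
  {Red, Amber}: total = 938
  {Red, Green}: total = 983
  {Red, Blue}: total = 1073
  {Blue, Amber}: total = 1077
  {Blue, Green}: total = 1108
  {Amber, Violet}: total = 1335
  {Green, Amber}: total = 1418
  {Green, Violet}: total = 1508
Best pair: {Red, Violet} with total 753.

{Red, Violet}, total 753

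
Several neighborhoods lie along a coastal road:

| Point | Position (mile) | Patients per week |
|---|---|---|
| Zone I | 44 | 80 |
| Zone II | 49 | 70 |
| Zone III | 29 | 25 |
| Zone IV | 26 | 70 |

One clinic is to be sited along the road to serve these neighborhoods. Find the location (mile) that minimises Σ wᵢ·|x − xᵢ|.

For a sum of weighted absolute distances on a line, the optimum is the weighted median (not the mean). Total weight W = 245; half-weight = 122.5.
Sort by position and accumulate weight:
  mile 26 (Zone IV, w=70) → cum 70
  mile 29 (Zone III, w=25) → cum 95
  mile 44 (Zone I, w=80) → cum 175  ≥ 122.5 → median here
  mile 49 (Zone II, w=70) → cum 245
Optimal location: mile 44.

x = 44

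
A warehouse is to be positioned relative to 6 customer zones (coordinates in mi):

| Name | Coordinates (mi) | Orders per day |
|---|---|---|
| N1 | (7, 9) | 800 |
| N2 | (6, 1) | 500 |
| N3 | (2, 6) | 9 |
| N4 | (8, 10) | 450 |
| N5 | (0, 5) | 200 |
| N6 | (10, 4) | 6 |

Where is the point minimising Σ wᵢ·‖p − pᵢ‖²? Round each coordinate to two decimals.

(6.25, 6.76)

The minimiser of Σwᵢ‖p−pᵢ‖² is the weighted centroid p* = (Σwᵢpᵢ)/(Σwᵢ).
Σwᵢ = 1965.
Σwᵢxᵢ = 800·7 + 500·6 + 9·2 + 450·8 + 200·0 + 6·10 = 12278.
Σwᵢyᵢ = 800·9 + 500·1 + 9·6 + 450·10 + 200·5 + 6·4 = 13278.
x* = 12278/1965 = 6.25, y* = 13278/1965 = 6.76.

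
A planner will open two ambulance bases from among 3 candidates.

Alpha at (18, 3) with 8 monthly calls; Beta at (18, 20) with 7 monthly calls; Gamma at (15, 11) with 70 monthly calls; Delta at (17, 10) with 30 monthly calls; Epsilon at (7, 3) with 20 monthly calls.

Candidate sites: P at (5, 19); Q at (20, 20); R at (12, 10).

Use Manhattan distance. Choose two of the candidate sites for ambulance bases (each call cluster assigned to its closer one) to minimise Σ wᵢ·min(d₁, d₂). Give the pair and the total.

Evaluate every pair (each demand assigned to the nearer of the two):
  {Q, R}: total = 788
  {P, R}: total = 872
  {P, Q}: total = 1896
Best pair: {Q, R} with total 788.

{Q, R}, total 788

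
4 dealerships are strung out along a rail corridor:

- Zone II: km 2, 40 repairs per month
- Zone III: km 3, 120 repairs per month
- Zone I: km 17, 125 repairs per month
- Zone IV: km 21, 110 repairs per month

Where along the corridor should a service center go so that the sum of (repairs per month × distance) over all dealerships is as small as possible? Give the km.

x = 17

For a sum of weighted absolute distances on a line, the optimum is the weighted median (not the mean). Total weight W = 395; half-weight = 197.5.
Sort by position and accumulate weight:
  km 2 (Zone II, w=40) → cum 40
  km 3 (Zone III, w=120) → cum 160
  km 17 (Zone I, w=125) → cum 285  ≥ 197.5 → median here
  km 21 (Zone IV, w=110) → cum 395
Optimal location: km 17.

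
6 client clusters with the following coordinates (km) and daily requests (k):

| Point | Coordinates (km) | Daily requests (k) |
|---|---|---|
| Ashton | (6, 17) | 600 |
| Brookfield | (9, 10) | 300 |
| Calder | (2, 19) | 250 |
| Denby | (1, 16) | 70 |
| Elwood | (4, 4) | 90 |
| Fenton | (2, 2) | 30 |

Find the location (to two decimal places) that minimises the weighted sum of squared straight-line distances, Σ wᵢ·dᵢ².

The minimiser of Σwᵢ‖p−pᵢ‖² is the weighted centroid p* = (Σwᵢpᵢ)/(Σwᵢ).
Σwᵢ = 1340.
Σwᵢxᵢ = 600·6 + 300·9 + 250·2 + 70·1 + 90·4 + 30·2 = 7290.
Σwᵢyᵢ = 600·17 + 300·10 + 250·19 + 70·16 + 90·4 + 30·2 = 19490.
x* = 7290/1340 = 5.44, y* = 19490/1340 = 14.54.

(5.44, 14.54)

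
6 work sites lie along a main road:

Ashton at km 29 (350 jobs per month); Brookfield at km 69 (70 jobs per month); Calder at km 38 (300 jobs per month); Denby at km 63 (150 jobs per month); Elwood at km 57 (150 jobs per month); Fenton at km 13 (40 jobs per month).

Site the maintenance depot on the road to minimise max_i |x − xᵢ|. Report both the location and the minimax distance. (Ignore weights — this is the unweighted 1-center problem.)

The 1-center on a line is the midpoint of the two extreme points: leftmost at 13, rightmost at 69.
Optimal location = (13 + 69)/2 = 41; maximum distance = (69 − 13)/2 = 28.

location 41, max distance 28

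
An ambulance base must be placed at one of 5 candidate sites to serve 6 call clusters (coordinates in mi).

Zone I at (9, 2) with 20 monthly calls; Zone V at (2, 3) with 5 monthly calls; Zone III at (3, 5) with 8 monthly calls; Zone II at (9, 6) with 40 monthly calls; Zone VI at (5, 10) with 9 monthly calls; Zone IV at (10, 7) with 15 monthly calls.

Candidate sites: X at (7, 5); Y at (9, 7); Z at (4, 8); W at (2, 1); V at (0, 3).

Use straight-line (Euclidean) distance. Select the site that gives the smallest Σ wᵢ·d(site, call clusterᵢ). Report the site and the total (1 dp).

Total weighted distance at each candidate:
  X (7, 5): total = 323.0
  Y (9, 7): total = 290.9
  Z (4, 8): total = 535.2
  W (2, 1): total = 763.9
  V (0, 3): total = 838.4
Minimum is at Y with total 290.9 mi.

Y, total 290.9 mi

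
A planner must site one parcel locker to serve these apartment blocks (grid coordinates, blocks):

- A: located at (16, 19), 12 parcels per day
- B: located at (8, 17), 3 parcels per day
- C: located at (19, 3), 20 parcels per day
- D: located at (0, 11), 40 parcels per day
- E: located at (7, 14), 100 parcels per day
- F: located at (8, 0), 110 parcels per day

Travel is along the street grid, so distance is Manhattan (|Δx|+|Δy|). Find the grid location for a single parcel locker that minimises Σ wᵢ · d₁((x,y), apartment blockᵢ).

(8, 11)

Manhattan distance separates: Σwᵢ(|x−xᵢ|+|y−yᵢ|) = Σwᵢ|x−xᵢ| + Σwᵢ|y−yᵢ|, so x and y are optimised independently as 1-D weighted medians.
Total weight W = 285; half = 142.5.
x-coordinate, sorted with cumulative weight:
  x=0 (D, w=40) cum 40
  x=7 (E, w=100) cum 140
  x=8 (B, w=3) cum 143  ← median
  x=8 (F, w=110) cum 253
  x=16 (A, w=12) cum 265
  x=19 (C, w=20) cum 285
⇒ x* = 8
y-coordinate, sorted with cumulative weight:
  y=0 (F, w=110) cum 110
  y=3 (C, w=20) cum 130
  y=11 (D, w=40) cum 170  ← median
  y=14 (E, w=100) cum 270
  y=17 (B, w=3) cum 273
  y=19 (A, w=12) cum 285
⇒ y* = 11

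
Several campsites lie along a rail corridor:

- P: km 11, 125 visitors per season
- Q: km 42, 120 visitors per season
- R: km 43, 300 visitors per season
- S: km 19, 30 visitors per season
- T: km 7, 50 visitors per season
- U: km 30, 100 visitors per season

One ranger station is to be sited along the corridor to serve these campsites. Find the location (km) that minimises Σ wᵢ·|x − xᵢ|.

x = 42

For a sum of weighted absolute distances on a line, the optimum is the weighted median (not the mean). Total weight W = 725; half-weight = 362.5.
Sort by position and accumulate weight:
  km 7 (T, w=50) → cum 50
  km 11 (P, w=125) → cum 175
  km 19 (S, w=30) → cum 205
  km 30 (U, w=100) → cum 305
  km 42 (Q, w=120) → cum 425  ≥ 362.5 → median here
  km 43 (R, w=300) → cum 725
Optimal location: km 42.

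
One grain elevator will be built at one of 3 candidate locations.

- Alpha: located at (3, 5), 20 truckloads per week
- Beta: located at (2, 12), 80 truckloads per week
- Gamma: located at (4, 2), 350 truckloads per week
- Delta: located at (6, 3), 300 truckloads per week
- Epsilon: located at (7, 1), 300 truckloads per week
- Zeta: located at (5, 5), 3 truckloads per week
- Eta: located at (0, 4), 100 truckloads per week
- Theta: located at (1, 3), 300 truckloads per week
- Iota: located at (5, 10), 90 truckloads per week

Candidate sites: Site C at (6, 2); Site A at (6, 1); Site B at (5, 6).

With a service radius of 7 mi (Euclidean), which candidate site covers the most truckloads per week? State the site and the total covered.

Site B, covering 1543

Coverage radius r = 7 mi; a point is covered iff (Δx)²+(Δy)² ≤ 7² = 49.
  Site C (6, 2): covers {Alpha, Gamma, Delta, Epsilon, Zeta, Eta, Theta} → 1373
  Site A (6, 1): covers {Alpha, Gamma, Delta, Epsilon, Zeta, Eta, Theta} → 1373
  Site B (5, 6): covers {Alpha, Beta, Gamma, Delta, Epsilon, Zeta, Eta, Theta, Iota} → 1543
Maximum coverage at Site B: 1543 truckloads per week.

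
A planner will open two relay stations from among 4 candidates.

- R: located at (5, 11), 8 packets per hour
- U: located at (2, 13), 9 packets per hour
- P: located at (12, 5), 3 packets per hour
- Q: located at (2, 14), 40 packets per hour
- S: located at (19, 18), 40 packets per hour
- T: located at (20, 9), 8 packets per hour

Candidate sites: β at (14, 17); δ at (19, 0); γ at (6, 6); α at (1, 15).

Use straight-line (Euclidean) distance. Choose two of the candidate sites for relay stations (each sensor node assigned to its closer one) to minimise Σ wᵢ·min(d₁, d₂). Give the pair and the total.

Evaluate every pair (each demand assigned to the nearer of the two):
  {β, α}: total = 442.4
  {β, γ}: total = 773.3
  {δ, α}: total = 940.2
  {γ, α}: total = 957.9
  {β, δ}: total = 997.4
  {δ, γ}: total = 1269.5
Best pair: {β, α} with total 442.4.

{β, α}, total 442.4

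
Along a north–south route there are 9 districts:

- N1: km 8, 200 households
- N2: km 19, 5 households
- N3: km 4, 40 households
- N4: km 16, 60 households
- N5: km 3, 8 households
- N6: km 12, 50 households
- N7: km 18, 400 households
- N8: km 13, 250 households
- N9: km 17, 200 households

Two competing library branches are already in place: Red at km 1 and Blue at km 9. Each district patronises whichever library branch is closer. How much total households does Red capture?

48

The indifferent point is the midpoint (1+9)/2 = 5; districts left of it (closer to Red at 1) go to Red, those right go to Blue.
  N5 at 3 (w=8) → Red
  N3 at 4 (w=40) → Red
  N1 at 8 (w=200) → Blue
  N6 at 12 (w=50) → Blue
  N8 at 13 (w=250) → Blue
  N4 at 16 (w=60) → Blue
  N9 at 17 (w=200) → Blue
  N7 at 18 (w=400) → Blue
  N2 at 19 (w=5) → Blue
Red captures 48; Blue captures 1165.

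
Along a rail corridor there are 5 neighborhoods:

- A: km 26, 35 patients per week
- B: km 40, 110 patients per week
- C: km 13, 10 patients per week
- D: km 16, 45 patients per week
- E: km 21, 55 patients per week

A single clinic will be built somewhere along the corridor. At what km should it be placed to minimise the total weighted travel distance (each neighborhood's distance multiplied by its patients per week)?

x = 26

For a sum of weighted absolute distances on a line, the optimum is the weighted median (not the mean). Total weight W = 255; half-weight = 127.5.
Sort by position and accumulate weight:
  km 13 (C, w=10) → cum 10
  km 16 (D, w=45) → cum 55
  km 21 (E, w=55) → cum 110
  km 26 (A, w=35) → cum 145  ≥ 127.5 → median here
  km 40 (B, w=110) → cum 255
Optimal location: km 26.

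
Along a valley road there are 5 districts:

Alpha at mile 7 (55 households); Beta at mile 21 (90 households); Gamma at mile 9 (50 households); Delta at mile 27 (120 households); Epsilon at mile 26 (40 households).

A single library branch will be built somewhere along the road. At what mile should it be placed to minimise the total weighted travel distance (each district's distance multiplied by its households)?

For a sum of weighted absolute distances on a line, the optimum is the weighted median (not the mean). Total weight W = 355; half-weight = 177.5.
Sort by position and accumulate weight:
  mile 7 (Alpha, w=55) → cum 55
  mile 9 (Gamma, w=50) → cum 105
  mile 21 (Beta, w=90) → cum 195  ≥ 177.5 → median here
  mile 26 (Epsilon, w=40) → cum 235
  mile 27 (Delta, w=120) → cum 355
Optimal location: mile 21.

x = 21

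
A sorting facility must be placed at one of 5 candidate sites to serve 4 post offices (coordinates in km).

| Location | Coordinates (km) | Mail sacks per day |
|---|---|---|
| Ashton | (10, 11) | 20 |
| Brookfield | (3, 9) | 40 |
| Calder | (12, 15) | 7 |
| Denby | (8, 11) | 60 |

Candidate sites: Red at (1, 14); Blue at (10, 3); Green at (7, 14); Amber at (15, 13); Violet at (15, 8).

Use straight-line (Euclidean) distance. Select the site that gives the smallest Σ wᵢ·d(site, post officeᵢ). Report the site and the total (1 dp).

Total weighted distance at each candidate:
  Red (1, 14): total = 939.4
  Blue (10, 3): total = 1108.7
  Green (7, 14): total = 566.4
  Amber (15, 13): total = 1075.7
  Violet (15, 8): total = 1108.5
Minimum is at Green with total 566.4 km.

Green, total 566.4 km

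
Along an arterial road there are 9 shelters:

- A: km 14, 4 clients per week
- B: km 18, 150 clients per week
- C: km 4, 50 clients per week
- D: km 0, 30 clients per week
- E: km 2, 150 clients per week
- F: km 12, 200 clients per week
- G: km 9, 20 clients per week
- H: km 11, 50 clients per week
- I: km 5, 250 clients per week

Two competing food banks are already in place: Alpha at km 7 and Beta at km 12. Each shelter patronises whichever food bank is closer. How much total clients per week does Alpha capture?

The indifferent point is the midpoint (7+12)/2 = 9.5; shelters left of it (closer to Alpha at 7) go to Alpha, those right go to Beta.
  D at 0 (w=30) → Alpha
  E at 2 (w=150) → Alpha
  C at 4 (w=50) → Alpha
  I at 5 (w=250) → Alpha
  G at 9 (w=20) → Alpha
  H at 11 (w=50) → Beta
  F at 12 (w=200) → Beta
  A at 14 (w=4) → Beta
  B at 18 (w=150) → Beta
Alpha captures 500; Beta captures 404.

500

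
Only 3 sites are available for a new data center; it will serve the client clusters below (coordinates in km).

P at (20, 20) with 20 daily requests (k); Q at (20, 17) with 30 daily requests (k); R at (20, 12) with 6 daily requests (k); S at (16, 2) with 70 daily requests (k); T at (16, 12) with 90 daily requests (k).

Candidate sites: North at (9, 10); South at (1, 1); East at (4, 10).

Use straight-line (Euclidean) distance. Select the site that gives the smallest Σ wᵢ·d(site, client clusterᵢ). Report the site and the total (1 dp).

Total weighted distance at each candidate:
  North (9, 10): total = 2154.9
  South (1, 1): total = 4140.7
  East (4, 10): total = 3102.5
Minimum is at North with total 2154.9 km.

North, total 2154.9 km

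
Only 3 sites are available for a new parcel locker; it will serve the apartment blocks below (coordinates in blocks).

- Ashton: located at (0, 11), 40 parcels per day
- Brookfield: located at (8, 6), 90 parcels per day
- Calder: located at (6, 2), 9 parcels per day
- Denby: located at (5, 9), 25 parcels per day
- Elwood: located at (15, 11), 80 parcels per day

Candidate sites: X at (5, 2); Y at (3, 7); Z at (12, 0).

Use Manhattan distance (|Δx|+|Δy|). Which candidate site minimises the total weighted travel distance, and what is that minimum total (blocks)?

Total weighted distance at each candidate:
  X (5, 2): total = 2894
  Y (3, 7): total = 2272
  Z (12, 0): total = 3412
Minimum is at Y with total 2272 blocks.

Y, total 2272 blocks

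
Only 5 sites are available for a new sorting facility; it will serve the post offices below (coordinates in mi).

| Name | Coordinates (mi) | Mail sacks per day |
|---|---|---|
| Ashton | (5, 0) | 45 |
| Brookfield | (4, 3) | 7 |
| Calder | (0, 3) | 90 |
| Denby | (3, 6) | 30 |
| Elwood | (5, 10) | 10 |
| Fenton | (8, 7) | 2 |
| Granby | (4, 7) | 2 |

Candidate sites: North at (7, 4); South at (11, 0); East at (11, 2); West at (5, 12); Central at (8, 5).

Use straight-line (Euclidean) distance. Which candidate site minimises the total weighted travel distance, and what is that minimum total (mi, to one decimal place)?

North, total 1072.0 mi

Total weighted distance at each candidate:
  North (7, 4): total = 1072.0
  South (11, 0): total = 1801.1
  East (11, 2): total = 1725.4
  West (5, 12): total = 1761.6
  Central (8, 5): total = 1260.1
Minimum is at North with total 1072.0 mi.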